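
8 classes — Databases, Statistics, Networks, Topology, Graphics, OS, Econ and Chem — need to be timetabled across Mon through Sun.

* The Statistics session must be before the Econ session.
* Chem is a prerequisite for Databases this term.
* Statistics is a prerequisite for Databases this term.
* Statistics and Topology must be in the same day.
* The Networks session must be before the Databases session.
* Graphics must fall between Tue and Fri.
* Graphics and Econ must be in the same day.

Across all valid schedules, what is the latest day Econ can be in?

Fri

Precedence pushes Econ to at least Tue; Econ must be in the same day as Graphics, which can't be after Fri, so Econ is at most Fri.
Econ at Fri is achievable: Chem -> Mon, Econ -> Fri, Databases -> Tue, Networks -> Mon, OS -> Mon, Statistics -> Mon, Graphics -> Fri, Topology -> Mon.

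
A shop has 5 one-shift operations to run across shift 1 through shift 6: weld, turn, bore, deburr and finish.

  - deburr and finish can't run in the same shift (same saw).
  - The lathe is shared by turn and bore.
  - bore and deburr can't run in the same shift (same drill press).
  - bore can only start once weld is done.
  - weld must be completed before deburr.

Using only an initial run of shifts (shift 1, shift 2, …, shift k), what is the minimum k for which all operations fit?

The precedence chain requires at least 2 distinct shifts.
Could 2 shifts be enough, i.e. nothing placed later than shift 2? No: bore must come after weld (at shift 1 or later) → {shift 2}; weld must come before bore (at shift 2 or earlier) → {shift 1}; deburr must come after weld (at shift 1 or later) → {shift 2}; deburr can't share with bore (shift 2) → nothing is left.
So 2 shifts is not enough.
3 works (last occupied shift: shift 3): for example bore in shift 2, deburr in shift 3, turn in shift 1, finish in shift 1, weld in shift 1.

3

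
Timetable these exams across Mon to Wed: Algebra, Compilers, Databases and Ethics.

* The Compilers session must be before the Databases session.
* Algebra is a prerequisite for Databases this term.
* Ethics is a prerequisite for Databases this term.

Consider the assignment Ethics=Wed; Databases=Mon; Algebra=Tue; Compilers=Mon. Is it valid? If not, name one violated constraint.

No — it violates: Ethics is a prerequisite for Databases this term

Algebra is a prerequisite for Databases this term — violated.
The Compilers session must be before the Databases session — violated.
Ethics is a prerequisite for Databases this term — violated.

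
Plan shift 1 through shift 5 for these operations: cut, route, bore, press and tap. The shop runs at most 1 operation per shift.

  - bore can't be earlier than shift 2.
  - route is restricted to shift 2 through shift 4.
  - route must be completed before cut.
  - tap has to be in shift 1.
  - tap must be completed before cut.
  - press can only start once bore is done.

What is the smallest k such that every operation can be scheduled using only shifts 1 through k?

5 shifts

The precedence chain requires at least 2 distinct shifts.
With at most 1 per shift and 5 operations, at least 5 shifts are needed.
Propagating the time windows through the other constraints, cut can't land before shift 3, so the schedule must run through at least shift 3.
5 works (last occupied shift: shift 5): for example bore=shift 3, route=shift 2, press=shift 5, cut=shift 4, tap=shift 1.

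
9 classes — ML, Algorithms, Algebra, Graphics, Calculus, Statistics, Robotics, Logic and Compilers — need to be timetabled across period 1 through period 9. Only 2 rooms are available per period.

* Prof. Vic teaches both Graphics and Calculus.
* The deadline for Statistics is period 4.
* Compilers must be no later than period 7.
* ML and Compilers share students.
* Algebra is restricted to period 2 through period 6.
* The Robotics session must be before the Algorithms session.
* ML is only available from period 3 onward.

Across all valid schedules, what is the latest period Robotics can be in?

period 8

Downstream work caps Robotics at period 8.
Robotics at period 8 is achievable: Robotics=period 8, Algebra=period 2, Graphics=period 2, Calculus=period 3, ML=period 3, Logic=period 4, Statistics=period 1, Algorithms=period 9, Compilers=period 1.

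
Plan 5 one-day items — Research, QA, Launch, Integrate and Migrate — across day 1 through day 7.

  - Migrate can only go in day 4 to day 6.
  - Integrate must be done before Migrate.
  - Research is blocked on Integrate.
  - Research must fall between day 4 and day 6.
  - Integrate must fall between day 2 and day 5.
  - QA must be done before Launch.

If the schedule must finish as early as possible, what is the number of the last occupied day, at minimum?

4

The precedence chain requires at least 2 distinct days.
Research can't be placed before day 4, so the schedule must run through at least day 4.
4 works (last occupied day: day 4): for example Research=day 4; Launch=day 2; QA=day 1; Migrate=day 4; Integrate=day 2.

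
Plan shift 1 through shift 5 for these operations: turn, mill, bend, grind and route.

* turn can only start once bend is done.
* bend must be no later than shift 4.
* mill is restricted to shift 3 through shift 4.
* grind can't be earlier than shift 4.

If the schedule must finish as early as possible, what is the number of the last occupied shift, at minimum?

The precedence chain requires at least 2 distinct shifts.
grind can't be placed before shift 4, so the schedule must run through at least shift 4.
4 works (last occupied shift: shift 4): for example mill=shift 3, route=shift 1, bend=shift 1, grind=shift 4, turn=shift 2.

shift 4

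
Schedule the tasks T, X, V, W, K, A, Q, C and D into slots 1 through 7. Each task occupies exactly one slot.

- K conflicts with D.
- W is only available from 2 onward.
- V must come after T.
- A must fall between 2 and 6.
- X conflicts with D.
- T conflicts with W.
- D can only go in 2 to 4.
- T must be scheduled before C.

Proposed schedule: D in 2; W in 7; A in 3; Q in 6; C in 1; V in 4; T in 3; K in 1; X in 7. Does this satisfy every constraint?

No. T must be scheduled before C is not satisfied.

V must come after T — holds.
T conflicts with W — holds.
A must fall between 2 and 6 — holds.
X conflicts with D — holds.
D can only go in 2 to 4 — holds.
K conflicts with D — holds.
W is only available from 2 onward — holds.
T must be scheduled before C — violated.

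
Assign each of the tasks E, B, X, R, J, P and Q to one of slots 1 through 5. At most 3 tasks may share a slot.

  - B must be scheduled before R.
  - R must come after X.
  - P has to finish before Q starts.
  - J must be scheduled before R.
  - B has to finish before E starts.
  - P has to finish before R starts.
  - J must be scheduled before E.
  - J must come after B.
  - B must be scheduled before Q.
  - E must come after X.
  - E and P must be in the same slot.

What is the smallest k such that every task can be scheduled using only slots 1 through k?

4

The precedence chain requires at least 4 distinct slots.
With at most 3 per slot and 7 tasks, at least 3 slots are needed.
4 works (last occupied slot: 4): for example Q=4; R=4; E=3; B=1; J=2; X=1; P=3.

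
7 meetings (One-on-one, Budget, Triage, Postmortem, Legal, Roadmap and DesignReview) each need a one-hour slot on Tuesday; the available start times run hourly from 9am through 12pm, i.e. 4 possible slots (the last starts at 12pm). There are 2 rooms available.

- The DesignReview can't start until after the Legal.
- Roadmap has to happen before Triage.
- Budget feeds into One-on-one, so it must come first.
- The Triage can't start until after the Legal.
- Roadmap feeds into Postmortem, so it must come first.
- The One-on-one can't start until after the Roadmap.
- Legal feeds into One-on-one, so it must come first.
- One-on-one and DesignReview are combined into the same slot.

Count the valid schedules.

Splitting on One-on-one: it can be 11am (9), 12pm (13). Listing each branch's schedules as (Budget, Triage, Postmortem, Legal, Roadmap, DesignReview):
One-on-one=11am: (9am,12pm,10am,10am,9am,11am) (9am,12pm,12pm,9am,10am,11am) (9am,12pm,12pm,10am,9am,11am) (9am,12pm,12pm,10am,10am,11am) (10am,10am,12pm,9am,9am,11am) (10am,12pm,10am,9am,9am,11am) (10am,12pm,12pm,9am,9am,11am) (10am,12pm,12pm,9am,10am,11am) (10am,12pm,12pm,10am,9am,11am) — 9.
One-on-one=12pm: (9am,11am,10am,10am,9am,12pm) (9am,11am,11am,9am,10am,12pm) (9am,11am,11am,10am,9am,12pm) (9am,11am,11am,10am,10am,12pm) (10am,10am,11am,9am,9am,12pm) (10am,11am,10am,9am,9am,12pm) (10am,11am,11am,9am,9am,12pm) (10am,11am,11am,9am,10am,12pm) (10am,11am,11am,10am,9am,12pm) (11am,10am,10am,9am,9am,12pm) (11am,10am,11am,9am,9am,12pm) (11am,11am,10am,9am,9am,12pm) (11am,11am,10am,10am,9am,12pm) — 13.
Summing: 9 + 13 = 22.

22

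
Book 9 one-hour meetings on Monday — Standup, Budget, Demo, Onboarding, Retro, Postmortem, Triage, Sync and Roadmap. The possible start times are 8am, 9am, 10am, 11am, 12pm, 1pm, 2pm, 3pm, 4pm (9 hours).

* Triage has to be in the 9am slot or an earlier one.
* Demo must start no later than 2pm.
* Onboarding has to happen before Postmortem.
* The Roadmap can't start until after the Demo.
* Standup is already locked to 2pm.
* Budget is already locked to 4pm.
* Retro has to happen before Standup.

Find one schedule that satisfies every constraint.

Retro -> 8am, Standup -> 2pm, Sync -> 8am, Budget -> 4pm, Triage -> 8am, Postmortem -> 9am, Roadmap -> 9am, Onboarding -> 8am, Demo -> 8am

Checking: Retro(8am) before Standup(2pm); Onboarding(8am) before Postmortem(9am); Demo(8am) before Roadmap(9am); Standup=2pm in [2pm,2pm]; Triage=8am in [8am,9am]; Demo=8am in [8am,2pm]; Budget=4pm in [4pm,4pm].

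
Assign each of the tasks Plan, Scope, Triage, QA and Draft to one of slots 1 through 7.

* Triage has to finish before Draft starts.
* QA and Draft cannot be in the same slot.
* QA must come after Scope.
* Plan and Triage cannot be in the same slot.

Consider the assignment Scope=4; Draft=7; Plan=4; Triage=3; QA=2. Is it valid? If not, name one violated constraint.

No — it violates: QA must come after Scope

Plan and Triage cannot be in the same slot — holds.
Triage has to finish before Draft starts — holds.
QA must come after Scope — violated.
QA and Draft cannot be in the same slot — holds.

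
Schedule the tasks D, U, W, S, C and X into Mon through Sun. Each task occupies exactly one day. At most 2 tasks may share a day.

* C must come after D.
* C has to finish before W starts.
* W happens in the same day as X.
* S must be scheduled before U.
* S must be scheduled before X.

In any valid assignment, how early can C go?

Precedence pushes C to at least Tue; downstream work caps C at Sat.
C at Tue is achievable: D=Mon, C=Tue, S=Mon, X=Wed, U=Tue, W=Wed.

Tue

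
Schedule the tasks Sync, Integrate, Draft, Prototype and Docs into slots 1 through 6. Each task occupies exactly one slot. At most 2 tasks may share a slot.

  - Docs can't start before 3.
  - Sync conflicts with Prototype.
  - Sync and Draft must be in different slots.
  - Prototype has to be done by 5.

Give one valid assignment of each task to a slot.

Docs in 3, Prototype in 1, Draft in 3, Sync in 2, Integrate in 1

Checking: Sync(2) != Prototype(1); Sync(2) != Draft(3); Docs=3 in [3,6]; Prototype=1 in [1,5]; max 2 per slot (cap 2).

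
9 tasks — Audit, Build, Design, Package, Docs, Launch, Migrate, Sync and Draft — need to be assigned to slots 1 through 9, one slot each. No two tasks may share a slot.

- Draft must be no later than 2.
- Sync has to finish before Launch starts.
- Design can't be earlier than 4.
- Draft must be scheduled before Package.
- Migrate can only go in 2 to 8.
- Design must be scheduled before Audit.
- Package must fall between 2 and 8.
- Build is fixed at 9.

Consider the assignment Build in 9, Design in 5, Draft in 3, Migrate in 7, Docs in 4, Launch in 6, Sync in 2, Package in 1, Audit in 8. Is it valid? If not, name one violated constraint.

Invalid. Draft must be scheduled before Package.

Package must fall between 2 and 8 — violated.
Build is fixed at 9 — holds.
Migrate can only go in 2 to 8 — holds.
No two tasks may share a slot — holds.
Draft must be scheduled before Package — violated.
Draft must be no later than 2 — violated.
Sync has to finish before Launch starts — holds.
Design must be scheduled before Audit — holds.
Design can't be earlier than 4 — holds.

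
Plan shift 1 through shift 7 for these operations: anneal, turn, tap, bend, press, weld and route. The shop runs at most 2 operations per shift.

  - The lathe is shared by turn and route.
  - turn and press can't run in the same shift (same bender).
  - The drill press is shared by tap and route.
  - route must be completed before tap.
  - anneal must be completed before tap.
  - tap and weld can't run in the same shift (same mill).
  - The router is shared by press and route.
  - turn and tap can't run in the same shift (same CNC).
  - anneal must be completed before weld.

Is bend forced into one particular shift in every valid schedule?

No

bend can be shift 1 (e.g. bend in shift 1; turn in shift 4; route in shift 2; weld in shift 2; anneal in shift 1; press in shift 3; tap in shift 3) or shift 2 (e.g. weld=shift 3; tap=shift 2; press=shift 4; turn=shift 3; route=shift 1; anneal=shift 1; bend=shift 2).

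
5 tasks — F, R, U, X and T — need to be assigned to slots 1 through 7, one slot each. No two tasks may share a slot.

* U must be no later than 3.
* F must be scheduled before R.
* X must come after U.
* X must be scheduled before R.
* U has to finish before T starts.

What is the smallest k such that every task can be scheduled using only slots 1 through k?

5

The precedence chain requires at least 3 distinct slots.
With at most 1 per slot and 5 tasks, at least 5 slots are needed.
5 works (last occupied slot: 5): for example U=1, R=4, X=2, T=5, F=3.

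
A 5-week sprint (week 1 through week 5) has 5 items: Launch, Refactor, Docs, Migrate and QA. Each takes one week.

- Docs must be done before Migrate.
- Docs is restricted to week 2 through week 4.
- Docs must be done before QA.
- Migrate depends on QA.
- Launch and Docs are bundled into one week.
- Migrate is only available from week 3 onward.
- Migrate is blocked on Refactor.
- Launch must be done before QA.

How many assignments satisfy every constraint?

15

Splitting on Launch: it can be week 2 (11), week 3 (4). Listing each branch's schedules as (Refactor, Docs, Migrate, QA) by week number:
Launch=week 2: (1,2,4,3) (1,2,5,3) (1,2,5,4) (2,2,4,3) (2,2,5,3) (2,2,5,4) (3,2,4,3) (3,2,5,3) (3,2,5,4) (4,2,5,3) (4,2,5,4) — 11.
Launch=week 3: (1,3,5,4) (2,3,5,4) (3,3,5,4) (4,3,5,4) — 4.
Summing: 11 + 4 = 15.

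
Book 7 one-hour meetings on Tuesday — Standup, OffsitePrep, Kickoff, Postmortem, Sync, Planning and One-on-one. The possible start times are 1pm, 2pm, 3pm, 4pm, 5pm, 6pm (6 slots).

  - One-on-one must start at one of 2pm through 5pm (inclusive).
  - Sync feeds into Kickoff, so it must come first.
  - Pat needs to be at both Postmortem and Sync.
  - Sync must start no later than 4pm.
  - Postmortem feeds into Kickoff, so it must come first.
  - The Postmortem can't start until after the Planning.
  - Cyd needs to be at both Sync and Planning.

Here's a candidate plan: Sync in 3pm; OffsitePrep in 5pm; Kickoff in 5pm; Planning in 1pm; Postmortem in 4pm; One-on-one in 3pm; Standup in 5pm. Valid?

Yes

The Postmortem can't start until after the Planning — holds.
Sync must start no later than 4pm — holds.
Sync feeds into Kickoff, so it must come first — holds.
One-on-one must start at one of 2pm through 5pm (inclusive) — holds.
Cyd needs to be at both Sync and Planning — holds.
Pat needs to be at both Postmortem and Sync — holds.
Postmortem feeds into Kickoff, so it must come first — holds.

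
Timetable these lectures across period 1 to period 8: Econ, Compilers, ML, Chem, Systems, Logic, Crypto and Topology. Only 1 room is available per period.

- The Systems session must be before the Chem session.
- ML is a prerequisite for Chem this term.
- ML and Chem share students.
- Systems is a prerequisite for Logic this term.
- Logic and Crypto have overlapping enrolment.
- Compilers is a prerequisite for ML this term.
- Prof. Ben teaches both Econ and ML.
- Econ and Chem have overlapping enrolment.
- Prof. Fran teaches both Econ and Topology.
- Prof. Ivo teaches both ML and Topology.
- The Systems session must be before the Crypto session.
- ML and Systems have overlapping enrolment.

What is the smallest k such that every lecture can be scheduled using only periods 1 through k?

The precedence chain requires at least 3 distinct periods.
With at most 1 per period and 8 lectures, at least 8 periods are needed.
8 works (last occupied period: period 8): for example Logic in period 5; Systems in period 1; ML in period 3; Topology in period 8; Chem in period 4; Econ in period 7; Crypto in period 6; Compilers in period 2.

8 periods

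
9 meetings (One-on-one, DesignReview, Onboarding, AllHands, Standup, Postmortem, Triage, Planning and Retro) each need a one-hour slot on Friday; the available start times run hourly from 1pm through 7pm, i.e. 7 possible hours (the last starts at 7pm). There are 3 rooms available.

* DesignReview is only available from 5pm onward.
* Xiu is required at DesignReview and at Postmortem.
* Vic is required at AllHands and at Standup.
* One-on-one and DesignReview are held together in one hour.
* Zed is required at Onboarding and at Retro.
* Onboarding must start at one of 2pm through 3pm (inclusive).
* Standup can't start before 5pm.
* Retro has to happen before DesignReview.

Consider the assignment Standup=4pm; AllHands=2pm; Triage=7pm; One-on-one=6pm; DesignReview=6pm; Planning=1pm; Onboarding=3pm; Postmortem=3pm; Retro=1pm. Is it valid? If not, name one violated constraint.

No — it violates: Standup can't start before 5pm

Retro has to happen before DesignReview — holds.
DesignReview is only available from 5pm onward — holds.
There are 3 rooms available — holds.
Standup can't start before 5pm — violated.
Zed is required at Onboarding and at Retro — holds.
Xiu is required at DesignReview and at Postmortem — holds.
Onboarding must start at one of 2pm through 3pm (inclusive) — holds.
Vic is required at AllHands and at Standup — holds.
One-on-one and DesignReview are held together in one hour — holds.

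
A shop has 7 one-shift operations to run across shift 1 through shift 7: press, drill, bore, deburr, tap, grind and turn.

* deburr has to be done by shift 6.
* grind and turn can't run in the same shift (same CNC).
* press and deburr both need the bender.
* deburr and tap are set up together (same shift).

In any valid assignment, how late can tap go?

shift 6

Tap must be in the same shift as deburr, which can't be after shift 6, so tap is at most shift 6.
tap at shift 6 is achievable: deburr in shift 6; press in shift 1; drill in shift 1; turn in shift 2; tap in shift 6; grind in shift 1; bore in shift 1.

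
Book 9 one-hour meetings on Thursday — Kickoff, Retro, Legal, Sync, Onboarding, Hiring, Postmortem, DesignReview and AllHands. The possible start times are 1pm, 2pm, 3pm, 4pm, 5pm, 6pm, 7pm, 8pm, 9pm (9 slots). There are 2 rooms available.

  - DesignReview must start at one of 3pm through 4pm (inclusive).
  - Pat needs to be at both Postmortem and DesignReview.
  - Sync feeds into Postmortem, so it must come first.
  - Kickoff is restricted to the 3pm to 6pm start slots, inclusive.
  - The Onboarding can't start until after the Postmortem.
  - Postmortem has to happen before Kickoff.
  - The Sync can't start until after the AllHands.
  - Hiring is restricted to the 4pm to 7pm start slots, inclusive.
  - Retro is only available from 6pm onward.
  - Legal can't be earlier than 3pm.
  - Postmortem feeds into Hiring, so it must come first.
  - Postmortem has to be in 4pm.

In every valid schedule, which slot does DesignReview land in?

3pm

DesignReview's window is 3pm–4pm.
Postmortem is fixed at 4pm, and DesignReview can't share a slot with Postmortem.
So DesignReview must be 3pm.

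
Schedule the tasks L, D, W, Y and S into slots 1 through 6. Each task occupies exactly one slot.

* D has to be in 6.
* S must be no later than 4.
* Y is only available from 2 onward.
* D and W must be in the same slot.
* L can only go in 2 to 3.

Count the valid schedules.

40

Splitting on L: it can be 2 (20), 3 (20). Listing each branch's schedules as (D, W, Y, S):
L=2: (6,6,2,1) (6,6,2,2) (6,6,2,3) (6,6,2,4) (6,6,3,1) (6,6,3,2) (6,6,3,3) (6,6,3,4) (6,6,4,1) (6,6,4,2) (6,6,4,3) (6,6,4,4) (6,6,5,1) (6,6,5,2) (6,6,5,3) (6,6,5,4) (6,6,6,1) (6,6,6,2) (6,6,6,3) (6,6,6,4) — 20.
L=3: (6,6,2,1) (6,6,2,2) (6,6,2,3) (6,6,2,4) (6,6,3,1) (6,6,3,2) (6,6,3,3) (6,6,3,4) (6,6,4,1) (6,6,4,2) (6,6,4,3) (6,6,4,4) (6,6,5,1) (6,6,5,2) (6,6,5,3) (6,6,5,4) (6,6,6,1) (6,6,6,2) (6,6,6,3) (6,6,6,4) — 20.
Summing: 20 + 20 = 40.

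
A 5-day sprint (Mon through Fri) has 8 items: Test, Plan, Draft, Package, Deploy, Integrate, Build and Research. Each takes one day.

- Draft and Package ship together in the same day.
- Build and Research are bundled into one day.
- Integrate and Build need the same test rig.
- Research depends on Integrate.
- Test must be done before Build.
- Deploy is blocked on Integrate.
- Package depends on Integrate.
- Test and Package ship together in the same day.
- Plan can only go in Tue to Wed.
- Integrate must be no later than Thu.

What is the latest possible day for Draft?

Draft must be in the same day as Package, which can't be before Tue, so Draft is at least Tue; Draft must be in the same day as Test, which can't be after Thu, so Draft is at most Thu.
Draft at Thu is achievable: Plan -> Tue, Build -> Fri, Integrate -> Mon, Draft -> Thu, Package -> Thu, Deploy -> Tue, Test -> Thu, Research -> Fri.

Thu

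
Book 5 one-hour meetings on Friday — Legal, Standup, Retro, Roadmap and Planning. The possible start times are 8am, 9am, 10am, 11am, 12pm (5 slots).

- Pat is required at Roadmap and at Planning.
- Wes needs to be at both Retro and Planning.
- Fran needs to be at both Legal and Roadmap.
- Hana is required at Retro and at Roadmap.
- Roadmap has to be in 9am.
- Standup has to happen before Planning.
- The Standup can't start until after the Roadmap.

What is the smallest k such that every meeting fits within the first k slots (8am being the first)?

The precedence chain requires at least 3 distinct slots.
Propagating the time windows through the other constraints, Planning can't land before 11am — that is slot 4 counting from 8am — so the schedule must run through at least 4 slots.
4 works (last occupied slot: 11am): for example Legal=8am, Standup=10am, Planning=11am, Retro=8am, Roadmap=9am.

4 slots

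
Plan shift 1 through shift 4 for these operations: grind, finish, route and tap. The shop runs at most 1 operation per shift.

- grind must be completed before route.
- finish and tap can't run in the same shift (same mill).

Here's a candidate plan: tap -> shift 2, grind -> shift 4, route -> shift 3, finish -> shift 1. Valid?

finish and tap can't run in the same shift (same mill) — holds.
grind must be completed before route — violated.
The shop runs at most 1 operation per shift — holds.

Invalid. grind must be completed before route.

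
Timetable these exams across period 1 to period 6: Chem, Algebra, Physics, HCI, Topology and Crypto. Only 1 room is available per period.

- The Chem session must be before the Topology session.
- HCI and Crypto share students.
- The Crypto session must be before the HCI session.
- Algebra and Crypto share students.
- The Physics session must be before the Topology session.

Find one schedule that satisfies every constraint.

Chem -> period 1, Crypto -> period 4, HCI -> period 5, Topology -> period 3, Physics -> period 2, Algebra -> period 6

Checking: Chem(period 1) before Topology(period 3); Physics(period 2) before Topology(period 3); Crypto(period 4) before HCI(period 5); HCI(period 5) != Crypto(period 4); Algebra(period 6) != Crypto(period 4); max 1 per period (cap 1).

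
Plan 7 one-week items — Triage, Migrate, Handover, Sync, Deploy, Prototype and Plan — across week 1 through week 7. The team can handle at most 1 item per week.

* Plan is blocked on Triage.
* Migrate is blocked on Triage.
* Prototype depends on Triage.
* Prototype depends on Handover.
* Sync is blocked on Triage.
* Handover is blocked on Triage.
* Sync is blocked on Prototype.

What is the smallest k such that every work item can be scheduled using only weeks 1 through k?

7

The precedence chain requires at least 4 distinct weeks.
With at most 1 per week and 7 work items, at least 7 weeks are needed.
7 works (last occupied week: week 7): for example Handover -> week 2, Sync -> week 4, Triage -> week 1, Prototype -> week 3, Plan -> week 6, Deploy -> week 7, Migrate -> week 5.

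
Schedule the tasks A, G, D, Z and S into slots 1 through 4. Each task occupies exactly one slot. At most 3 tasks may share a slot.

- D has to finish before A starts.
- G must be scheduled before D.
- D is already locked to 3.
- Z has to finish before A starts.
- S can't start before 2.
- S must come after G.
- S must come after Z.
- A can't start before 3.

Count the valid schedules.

Splitting on G: it can be 1 (6), 2 (5). Listing each branch's schedules as (A, D, Z, S):
G=1: (4,3,1,2) (4,3,1,3) (4,3,1,4) (4,3,2,3) (4,3,2,4) (4,3,3,4) — 6.
G=2: (4,3,1,3) (4,3,1,4) (4,3,2,3) (4,3,2,4) (4,3,3,4) — 5.
Summing: 6 + 5 = 11.

11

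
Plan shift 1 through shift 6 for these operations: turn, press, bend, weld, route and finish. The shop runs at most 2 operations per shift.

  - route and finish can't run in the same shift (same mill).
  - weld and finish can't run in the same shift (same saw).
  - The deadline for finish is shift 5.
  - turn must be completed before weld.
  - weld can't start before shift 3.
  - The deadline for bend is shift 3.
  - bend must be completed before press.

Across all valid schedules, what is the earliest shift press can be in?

Precedence pushes press to at least shift 2.
press at shift 2 is achievable: bend -> shift 1; weld -> shift 3; press -> shift 2; route -> shift 3; finish -> shift 1; turn -> shift 2.

shift 2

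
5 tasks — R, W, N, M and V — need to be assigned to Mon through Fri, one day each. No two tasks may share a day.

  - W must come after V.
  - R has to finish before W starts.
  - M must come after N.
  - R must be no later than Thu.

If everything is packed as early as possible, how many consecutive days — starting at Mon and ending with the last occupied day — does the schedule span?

5

The precedence chain requires at least 2 distinct days.
With at most 1 per day and 5 tasks, at least 5 days are needed.
5 works (last occupied day: Fri): for example R in Mon, W in Wed, V in Tue, M in Fri, N in Thu.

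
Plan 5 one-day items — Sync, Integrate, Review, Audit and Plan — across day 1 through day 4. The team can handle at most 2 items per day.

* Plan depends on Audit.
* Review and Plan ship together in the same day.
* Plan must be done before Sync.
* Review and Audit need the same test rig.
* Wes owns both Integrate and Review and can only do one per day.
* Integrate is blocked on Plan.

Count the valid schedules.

Splitting on Sync: it can be day 3 (2), day 4 (4). Listing each branch's schedules as (Integrate, Review, Audit, Plan) by day number:
Sync=day 3: (3,2,1,2) (4,2,1,2) — 2.
Sync=day 4: (3,2,1,2) (4,2,1,2) (4,3,1,3) (4,3,2,3) — 4.
Summing: 2 + 4 = 6.

6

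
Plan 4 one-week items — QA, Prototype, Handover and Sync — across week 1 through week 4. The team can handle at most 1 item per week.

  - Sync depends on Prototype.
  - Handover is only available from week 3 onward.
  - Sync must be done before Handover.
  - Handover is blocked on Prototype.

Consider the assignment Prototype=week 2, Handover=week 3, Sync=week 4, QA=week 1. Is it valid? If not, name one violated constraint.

Sync must be done before Handover — violated.
Sync depends on Prototype — holds.
The team can handle at most 1 item per week — holds.
Handover is only available from week 3 onward — holds.
Handover is blocked on Prototype — holds.

Invalid. Sync must be done before Handover.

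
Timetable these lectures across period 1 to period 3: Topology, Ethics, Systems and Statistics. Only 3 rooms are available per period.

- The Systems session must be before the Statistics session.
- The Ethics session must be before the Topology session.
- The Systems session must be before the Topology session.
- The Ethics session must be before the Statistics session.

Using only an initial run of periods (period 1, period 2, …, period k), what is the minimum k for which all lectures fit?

The precedence chain requires at least 2 distinct periods.
With at most 3 per period and 4 lectures, at least 2 periods are needed.
2 works (last occupied period: period 2): for example Statistics in period 2; Systems in period 1; Ethics in period 1; Topology in period 2.

2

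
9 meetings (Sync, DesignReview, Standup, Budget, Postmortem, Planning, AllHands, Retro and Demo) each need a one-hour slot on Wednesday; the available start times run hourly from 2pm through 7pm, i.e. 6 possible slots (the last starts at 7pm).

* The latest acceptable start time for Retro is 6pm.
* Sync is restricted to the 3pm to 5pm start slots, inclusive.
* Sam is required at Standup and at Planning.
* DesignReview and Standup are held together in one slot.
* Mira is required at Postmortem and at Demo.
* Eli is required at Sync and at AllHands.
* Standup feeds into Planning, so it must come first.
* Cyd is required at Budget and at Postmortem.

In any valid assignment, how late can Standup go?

Downstream work caps Standup at 6pm.
Standup at 6pm is achievable: Retro=2pm, Postmortem=3pm, Demo=2pm, DesignReview=6pm, Planning=7pm, Standup=6pm, Budget=2pm, AllHands=2pm, Sync=3pm.

6pm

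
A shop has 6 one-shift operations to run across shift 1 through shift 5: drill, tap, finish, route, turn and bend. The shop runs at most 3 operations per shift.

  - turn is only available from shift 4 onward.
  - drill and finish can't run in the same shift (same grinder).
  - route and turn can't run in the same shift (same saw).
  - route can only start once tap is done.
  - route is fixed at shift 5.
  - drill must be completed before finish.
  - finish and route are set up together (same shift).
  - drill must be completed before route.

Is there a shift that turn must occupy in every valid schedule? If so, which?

turn's window is shift 4–shift 5.
route is fixed at shift 5, and turn can't share a shift with route.
So turn must be shift 4.

shift 4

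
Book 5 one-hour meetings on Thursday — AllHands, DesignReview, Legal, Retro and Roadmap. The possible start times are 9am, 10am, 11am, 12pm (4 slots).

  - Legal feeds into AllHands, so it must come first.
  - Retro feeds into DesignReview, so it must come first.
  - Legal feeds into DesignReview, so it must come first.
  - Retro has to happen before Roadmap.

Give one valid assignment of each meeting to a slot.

DesignReview -> 10am; AllHands -> 10am; Roadmap -> 10am; Legal -> 9am; Retro -> 9am

Checking: Retro(9am) before DesignReview(10am); Legal(9am) before DesignReview(10am); Retro(9am) before Roadmap(10am); Legal(9am) before AllHands(10am).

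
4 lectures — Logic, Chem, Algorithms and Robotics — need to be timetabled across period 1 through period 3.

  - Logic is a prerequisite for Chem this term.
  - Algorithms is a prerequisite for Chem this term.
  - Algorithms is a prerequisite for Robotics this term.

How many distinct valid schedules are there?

Splitting on Logic: it can be period 1 (5), period 2 (3). Listing each branch's schedules as (Chem, Algorithms, Robotics) by period number:
Logic=period 1: (2,1,2) (2,1,3) (3,1,2) (3,1,3) (3,2,3) — 5.
Logic=period 2: (3,1,2) (3,1,3) (3,2,3) — 3.
Summing: 5 + 3 = 8.

8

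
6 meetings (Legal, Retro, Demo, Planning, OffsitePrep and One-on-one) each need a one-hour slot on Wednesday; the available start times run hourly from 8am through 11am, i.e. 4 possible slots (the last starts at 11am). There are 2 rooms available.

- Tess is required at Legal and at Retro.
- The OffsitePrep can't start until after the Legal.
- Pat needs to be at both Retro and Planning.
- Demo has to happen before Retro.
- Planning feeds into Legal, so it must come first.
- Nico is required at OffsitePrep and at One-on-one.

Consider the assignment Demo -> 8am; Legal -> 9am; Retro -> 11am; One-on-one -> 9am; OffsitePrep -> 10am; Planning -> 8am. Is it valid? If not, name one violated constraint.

Tess is required at Legal and at Retro — holds.
The OffsitePrep can't start until after the Legal — holds.
Demo has to happen before Retro — holds.
Planning feeds into Legal, so it must come first — holds.
Pat needs to be at both Retro and Planning — holds.
Nico is required at OffsitePrep and at One-on-one — holds.
There are 2 rooms available — holds.

Yes, all constraints hold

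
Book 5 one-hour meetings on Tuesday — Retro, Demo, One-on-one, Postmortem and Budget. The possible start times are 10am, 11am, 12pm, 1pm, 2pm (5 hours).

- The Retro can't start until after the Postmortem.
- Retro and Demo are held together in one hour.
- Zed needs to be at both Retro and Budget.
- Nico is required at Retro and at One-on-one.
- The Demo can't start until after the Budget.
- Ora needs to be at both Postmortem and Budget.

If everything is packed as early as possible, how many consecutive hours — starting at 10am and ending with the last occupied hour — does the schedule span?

3

The precedence chain requires at least 2 distinct hours.
Could 2 hours be enough, i.e. nothing placed later than 11am? No: Demo must come after Budget (at 10am or later) → {11am}; Budget must come before Demo (at 11am or earlier) → {10am}; Retro must come after Postmortem (at 10am or later) → {11am}; Postmortem must come before Retro (at 11am or earlier) → {10am}; Budget can't share with Postmortem (10am) → nothing is left.
So 2 hours is not enough.
3 works (last occupied hour: 12pm): for example Budget=11am; Retro=12pm; One-on-one=10am; Demo=12pm; Postmortem=10am.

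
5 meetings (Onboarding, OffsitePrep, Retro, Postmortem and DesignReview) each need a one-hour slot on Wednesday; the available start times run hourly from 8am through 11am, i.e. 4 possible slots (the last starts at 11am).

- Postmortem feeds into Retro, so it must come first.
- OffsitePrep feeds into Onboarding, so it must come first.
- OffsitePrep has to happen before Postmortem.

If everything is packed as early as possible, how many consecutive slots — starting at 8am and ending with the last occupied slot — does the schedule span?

The precedence chain requires at least 3 distinct slots.
3 works (last occupied slot: 10am): for example Onboarding=9am; Retro=10am; Postmortem=9am; OffsitePrep=8am; DesignReview=8am.

3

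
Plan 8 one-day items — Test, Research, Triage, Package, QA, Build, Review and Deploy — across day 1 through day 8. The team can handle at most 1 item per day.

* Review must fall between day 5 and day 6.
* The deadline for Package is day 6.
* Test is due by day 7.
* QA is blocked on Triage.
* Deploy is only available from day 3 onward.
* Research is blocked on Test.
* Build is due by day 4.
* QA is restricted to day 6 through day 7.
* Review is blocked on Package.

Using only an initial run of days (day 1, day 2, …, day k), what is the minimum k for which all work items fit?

8 days

The precedence chain requires at least 2 distinct days.
With at most 1 per day and 8 work items, at least 8 days are needed.
QA can't be placed before day 6, so the schedule must run through at least day 6.
8 works (last occupied day: day 8): for example Package -> day 2; Research -> day 8; Test -> day 7; Deploy -> day 3; Triage -> day 4; Review -> day 5; Build -> day 1; QA -> day 6.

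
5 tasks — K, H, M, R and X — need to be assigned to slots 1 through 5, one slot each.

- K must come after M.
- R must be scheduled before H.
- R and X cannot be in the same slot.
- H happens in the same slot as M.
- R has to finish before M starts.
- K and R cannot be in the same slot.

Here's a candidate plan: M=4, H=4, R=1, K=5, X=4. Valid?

Valid

R and X cannot be in the same slot — holds.
H happens in the same slot as M — holds.
K and R cannot be in the same slot — holds.
K must come after M — holds.
R has to finish before M starts — holds.
R must be scheduled before H — holds.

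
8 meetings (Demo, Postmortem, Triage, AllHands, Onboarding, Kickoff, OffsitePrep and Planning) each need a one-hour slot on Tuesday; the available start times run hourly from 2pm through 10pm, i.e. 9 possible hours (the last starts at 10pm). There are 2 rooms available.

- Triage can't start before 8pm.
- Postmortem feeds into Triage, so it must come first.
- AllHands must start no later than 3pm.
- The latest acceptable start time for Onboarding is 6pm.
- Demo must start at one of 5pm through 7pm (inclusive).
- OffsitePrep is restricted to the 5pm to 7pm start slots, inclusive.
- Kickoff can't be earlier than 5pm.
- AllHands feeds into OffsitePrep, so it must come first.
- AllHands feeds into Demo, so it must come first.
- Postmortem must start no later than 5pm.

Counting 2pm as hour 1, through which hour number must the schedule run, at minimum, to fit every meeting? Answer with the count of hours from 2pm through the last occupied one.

The precedence chain requires at least 2 distinct hours.
With at most 2 per hour and 8 meetings, at least 4 hours are needed.
Triage can't be placed before 8pm — that is hour 7 counting from 2pm — so the schedule must run through at least 7 hours.
7 works (last occupied hour: 8pm): for example Triage -> 8pm; Postmortem -> 2pm; Planning -> 3pm; AllHands -> 2pm; Kickoff -> 6pm; Demo -> 5pm; Onboarding -> 3pm; OffsitePrep -> 5pm.

7 hours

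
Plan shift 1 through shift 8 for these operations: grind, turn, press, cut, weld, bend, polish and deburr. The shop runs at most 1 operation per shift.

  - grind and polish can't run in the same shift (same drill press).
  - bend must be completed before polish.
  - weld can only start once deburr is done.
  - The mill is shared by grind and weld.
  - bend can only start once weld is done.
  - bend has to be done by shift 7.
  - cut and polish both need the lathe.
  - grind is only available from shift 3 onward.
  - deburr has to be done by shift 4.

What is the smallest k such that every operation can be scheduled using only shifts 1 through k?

8

The precedence chain requires at least 4 distinct shifts.
With at most 1 per shift and 8 operations, at least 8 shifts are needed.
8 works (last occupied shift: shift 8): for example turn in shift 6; bend in shift 4; polish in shift 5; cut in shift 8; press in shift 7; deburr in shift 1; grind in shift 3; weld in shift 2.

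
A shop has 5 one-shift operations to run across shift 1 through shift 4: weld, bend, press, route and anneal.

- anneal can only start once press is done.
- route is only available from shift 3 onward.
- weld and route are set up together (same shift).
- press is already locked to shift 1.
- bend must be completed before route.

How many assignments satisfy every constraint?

Splitting on weld: it can be shift 3 (6), shift 4 (9). Listing each branch's schedules as (bend, press, route, anneal) by shift number:
weld=shift 3: (1,1,3,2) (1,1,3,3) (1,1,3,4) (2,1,3,2) (2,1,3,3) (2,1,3,4) — 6.
weld=shift 4: (1,1,4,2) (1,1,4,3) (1,1,4,4) (2,1,4,2) (2,1,4,3) (2,1,4,4) (3,1,4,2) (3,1,4,3) (3,1,4,4) — 9.
Summing: 6 + 9 = 15.

15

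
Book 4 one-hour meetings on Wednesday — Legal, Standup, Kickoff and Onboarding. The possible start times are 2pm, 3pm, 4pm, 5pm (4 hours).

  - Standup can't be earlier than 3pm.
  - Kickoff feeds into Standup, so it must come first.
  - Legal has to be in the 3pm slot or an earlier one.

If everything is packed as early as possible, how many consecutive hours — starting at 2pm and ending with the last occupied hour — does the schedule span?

2 hours

The precedence chain requires at least 2 distinct hours.
2 works (last occupied hour: 3pm): for example Standup in 3pm, Legal in 2pm, Kickoff in 2pm, Onboarding in 2pm.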